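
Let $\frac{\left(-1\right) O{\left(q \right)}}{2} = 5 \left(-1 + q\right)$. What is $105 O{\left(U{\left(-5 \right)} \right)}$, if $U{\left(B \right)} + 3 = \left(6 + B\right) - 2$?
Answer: $5250$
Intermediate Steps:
$U{\left(B \right)} = 1 + B$ ($U{\left(B \right)} = -3 + \left(\left(6 + B\right) - 2\right) = -3 + \left(4 + B\right) = 1 + B$)
$O{\left(q \right)} = 10 - 10 q$ ($O{\left(q \right)} = - 2 \cdot 5 \left(-1 + q\right) = - 2 \left(-5 + 5 q\right) = 10 - 10 q$)
$105 O{\left(U{\left(-5 \right)} \right)} = 105 \left(10 - 10 \left(1 - 5\right)\right) = 105 \left(10 - -40\right) = 105 \left(10 + 40\right) = 105 \cdot 50 = 5250$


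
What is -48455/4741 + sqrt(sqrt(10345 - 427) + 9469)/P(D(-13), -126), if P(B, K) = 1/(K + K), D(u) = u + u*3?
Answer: -4405/431 - 252*sqrt(9469 + 3*sqrt(1102)) ≈ -24661.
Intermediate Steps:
D(u) = 4*u (D(u) = u + 3*u = 4*u)
P(B, K) = 1/(2*K)
-48455/4741 + sqrt(sqrt(10345 - 427) + 9469)/P(D(-13), -126) = -48455/4741 + sqrt(sqrt(10345 - 427) + 9469)/(((1/2)/(-126))) = -48455*1/4741 + sqrt(sqrt(9918) + 9469)/(((1/2)*(-1/126))) = -4405/431 + sqrt(3*sqrt(1102) + 9469)/(-1/252) = -4405/431 + sqrt(9469 + 3*sqrt(1102))*(-252) = -4405/431 - 252*sqrt(9469 + 3*sqrt(1102))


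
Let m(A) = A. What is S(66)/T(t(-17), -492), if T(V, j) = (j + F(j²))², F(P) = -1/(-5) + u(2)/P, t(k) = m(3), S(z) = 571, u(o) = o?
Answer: 209110835217600/88576285234288489 ≈ 0.0023608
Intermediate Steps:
t(k) = 3
F(P) = ⅕ + 2/P (F(P) = -1/(-5) + 2/P = -1*(-⅕) + 2/P = ⅕ + 2/P)
T(V, j) = (j + (10 + j²)/(5*j²))² (T(V, j) = (j + (10 + j²)/(5*(j²)))² = (j + (10 + j²)/(5*j²))²)
S(66)/T(t(-17), -492) = 571/(((1/25)*(10 + (-492)² + 5*(-492)³)²/(-492)⁴)) = 571/(((1/25)*(1/58594980096)*(10 + 242064 + 5*(-119095488))²)) = 571/(((1/25)*(1/58594980096)*(10 + 242064 - 595477440)²)) = 571/(((1/25)*(1/58594980096)*(-595235366)²)) = 571/(((1/25)*(1/58594980096)*354305140937153956)) = 571/(88576285234288489/366218625600) = 571*(366218625600/88576285234288489) = 209110835217600/88576285234288489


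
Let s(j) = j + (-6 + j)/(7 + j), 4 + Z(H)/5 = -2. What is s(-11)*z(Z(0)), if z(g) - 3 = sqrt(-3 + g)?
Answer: -81/4 - 27*I*sqrt(33)/4 ≈ -20.25 - 38.776*I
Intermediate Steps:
Z(H) = -30 (Z(H) = -20 + 5*(-2) = -20 - 10 = -30)
z(g) = 3 + sqrt(-3 + g)
s(j) = j + (-6 + j)/(7 + j)
s(-11)*z(Z(0)) = ((-6 + (-11)**2 + 8*(-11))/(7 - 11))*(3 + sqrt(-3 - 30)) = ((-6 + 121 - 88)/(-4))*(3 + sqrt(-33)) = (-1/4*27)*(3 + I*sqrt(33)) = -27*(3 + I*sqrt(33))/4 = -81/4 - 27*I*sqrt(33)/4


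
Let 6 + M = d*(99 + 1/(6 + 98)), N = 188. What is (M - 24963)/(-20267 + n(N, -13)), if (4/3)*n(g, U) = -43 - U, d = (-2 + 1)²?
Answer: 369497/301444 ≈ 1.2258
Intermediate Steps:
d = 1 (d = (-1)² = 1)
M = 9673/104 (M = -6 + 1*(99 + 1/(6 + 98)) = -6 + 1*(99 + 1/104) = -6 + 1*(10297/104) = -6 + 10297/104 = 9673/104 ≈ 93.010)
n(g, U) = -129/4 - 3*U/4 (n(g, U) = 3*(-43 - U)/4 = -129/4 - 3*U/4)
(M - 24963)/(-20267 + n(N, -13)) = (9673/104 - 24963)/(-20267 + (-129/4 - ¾*(-13))) = -2586479/(104*(-20267 + (-129/4 + 39/4))) = -2586479/(104*(-20267 - 45/2)) = -2586479/(104*(-40579/2)) = -2586479/104*(-2/40579) = 369497/301444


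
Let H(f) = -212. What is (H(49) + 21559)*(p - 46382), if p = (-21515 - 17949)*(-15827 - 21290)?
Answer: 31267781426382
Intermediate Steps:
p = 1464785288 (p = -39464*(-37117) = 1464785288)
(H(49) + 21559)*(p - 46382) = (-212 + 21559)*(1464785288 - 46382) = 21347*1464738906 = 31267781426382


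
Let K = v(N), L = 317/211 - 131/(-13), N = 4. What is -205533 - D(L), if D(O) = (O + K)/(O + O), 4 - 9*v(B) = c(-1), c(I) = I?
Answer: -117506804201/571716 ≈ -2.0553e+5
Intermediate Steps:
v(B) = 5/9 (v(B) = 4/9 - 1/9*(-1) = 4/9 + 1/9 = 5/9)
L = 31762/2743 (L = 317*(1/211) - 131*(-1/13) = 317/211 + 131/13 = 31762/2743 ≈ 11.579)
K = 5/9 ≈ 0.55556
D(O) = (5/9 + O)/(2*O) (D(O) = (O + 5/9)/(O + O) = (5/9 + O)/((2*O)) = (5/9 + O)*(1/(2*O)) = (5/9 + O)/(2*O))
-205533 - D(L) = -205533 - (5 + 9*(31762/2743))/(18*31762/2743) = -205533 - 2743*(5 + 285858/2743)/(18*31762) = -205533 - 2743*299573/(18*31762*2743) = -205533 - 1*299573/571716 = -205533 - 299573/571716 = -117506804201/571716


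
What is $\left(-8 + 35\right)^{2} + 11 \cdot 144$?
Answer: $2313$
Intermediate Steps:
$\left(-8 + 35\right)^{2} + 11 \cdot 144 = 27^{2} + 1584 = 729 + 1584 = 2313$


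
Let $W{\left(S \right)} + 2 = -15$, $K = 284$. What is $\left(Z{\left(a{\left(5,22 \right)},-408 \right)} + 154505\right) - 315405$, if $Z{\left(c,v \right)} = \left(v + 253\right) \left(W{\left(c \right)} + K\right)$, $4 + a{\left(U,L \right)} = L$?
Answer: $-202285$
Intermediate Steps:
$W{\left(S \right)} = -17$ ($W{\left(S \right)} = -2 - 15 = -17$)
$a{\left(U,L \right)} = -4 + L$
$Z{\left(c,v \right)} = 67551 + 267 v$ ($Z{\left(c,v \right)} = \left(v + 253\right) \left(-17 + 284\right) = \left(253 + v\right) 267 = 67551 + 267 v$)
$\left(Z{\left(a{\left(5,22 \right)},-408 \right)} + 154505\right) - 315405 = \left(\left(67551 + 267 \left(-408\right)\right) + 154505\right) - 315405 = \left(\left(67551 - 108936\right) + 154505\right) - 315405 = \left(-41385 + 154505\right) - 315405 = 113120 - 315405 = -202285$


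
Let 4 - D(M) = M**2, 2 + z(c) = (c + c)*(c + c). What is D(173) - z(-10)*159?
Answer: -93207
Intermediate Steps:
z(c) = -2 + 4*c**2 (z(c) = -2 + (c + c)*(c + c) = -2 + (2*c)*(2*c) = -2 + 4*c**2)
D(M) = 4 - M**2
D(173) - z(-10)*159 = (4 - 1*173**2) - (-2 + 4*(-10)**2)*159 = (4 - 1*29929) - (-2 + 4*100)*159 = (4 - 29929) - (-2 + 400)*159 = -29925 - 398*159 = -29925 - 1*63282 = -29925 - 63282 = -93207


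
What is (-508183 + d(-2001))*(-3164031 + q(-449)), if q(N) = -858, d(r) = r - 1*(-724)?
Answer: 1612384349940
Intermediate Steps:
d(r) = 724 + r (d(r) = r + 724 = 724 + r)
(-508183 + d(-2001))*(-3164031 + q(-449)) = (-508183 + (724 - 2001))*(-3164031 - 858) = (-508183 - 1277)*(-3164889) = -509460*(-3164889) = 1612384349940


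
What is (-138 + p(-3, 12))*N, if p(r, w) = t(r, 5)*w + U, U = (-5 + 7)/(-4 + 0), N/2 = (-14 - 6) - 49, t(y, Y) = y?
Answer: 24081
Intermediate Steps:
N = -138 (N = 2*((-14 - 6) - 49) = 2*(-20 - 49) = 2*(-69) = -138)
U = -½ (U = 2/(-4) = 2*(-¼) = -½ ≈ -0.50000)
p(r, w) = -½ + r*w (p(r, w) = r*w - ½ = -½ + r*w)
(-138 + p(-3, 12))*N = (-138 + (-½ - 3*12))*(-138) = (-138 + (-½ - 36))*(-138) = (-138 - 73/2)*(-138) = -349/2*(-138) = 24081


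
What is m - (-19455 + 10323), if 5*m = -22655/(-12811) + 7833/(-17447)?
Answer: 443735743454/48589895 ≈ 9132.3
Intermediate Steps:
m = 12822314/48589895 (m = (-22655/(-12811) + 7833/(-17447))/5 = (-22655*(-1/12811) + 7833*(-1/17447))/5 = (985/557 - 7833/17447)/5 = (⅕)*(12822314/9717979) = 12822314/48589895 ≈ 0.26389)
m - (-19455 + 10323) = 12822314/48589895 - (-19455 + 10323) = 12822314/48589895 - 1*(-9132) = 12822314/48589895 + 9132 = 443735743454/48589895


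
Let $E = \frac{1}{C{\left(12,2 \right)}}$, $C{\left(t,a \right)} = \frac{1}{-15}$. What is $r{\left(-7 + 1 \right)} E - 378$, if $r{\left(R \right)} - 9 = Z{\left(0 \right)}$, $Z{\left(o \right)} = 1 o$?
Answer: $-513$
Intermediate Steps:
$C{\left(t,a \right)} = - \frac{1}{15}$
$Z{\left(o \right)} = o$
$E = -15$ ($E = \frac{1}{- \frac{1}{15}} = -15$)
$r{\left(R \right)} = 9$ ($r{\left(R \right)} = 9 + 0 = 9$)
$r{\left(-7 + 1 \right)} E - 378 = 9 \left(-15\right) - 378 = -135 - 378 = -513$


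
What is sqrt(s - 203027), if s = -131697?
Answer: 2*I*sqrt(83681) ≈ 578.55*I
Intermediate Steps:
sqrt(s - 203027) = sqrt(-131697 - 203027) = sqrt(-334724) = 2*I*sqrt(83681)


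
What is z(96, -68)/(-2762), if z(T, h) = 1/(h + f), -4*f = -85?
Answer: 2/258247 ≈ 7.7445e-6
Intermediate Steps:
f = 85/4 (f = -1/4*(-85) = 85/4 ≈ 21.250)
z(T, h) = 1/(85/4 + h) (z(T, h) = 1/(h + 85/4) = 1/(85/4 + h))
z(96, -68)/(-2762) = (4/(85 + 4*(-68)))/(-2762) = (4/(85 - 272))*(-1/2762) = (4/(-187))*(-1/2762) = (4*(-1/187))*(-1/2762) = -4/187*(-1/2762) = 2/258247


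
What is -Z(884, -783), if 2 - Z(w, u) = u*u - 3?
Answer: 613084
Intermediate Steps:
Z(w, u) = 5 - u**2 (Z(w, u) = 2 - (u*u - 3) = 2 - (u**2 - 3) = 2 - (-3 + u**2) = 2 + (3 - u**2) = 5 - u**2)
-Z(884, -783) = -(5 - 1*(-783)**2) = -(5 - 1*613089) = -(5 - 613089) = -1*(-613084) = 613084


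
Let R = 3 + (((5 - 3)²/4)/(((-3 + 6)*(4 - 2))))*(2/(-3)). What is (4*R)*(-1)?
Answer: -104/9 ≈ -11.556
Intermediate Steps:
R = 26/9 (R = 3 + ((2²*(¼))/((3*2)))*(2*(-⅓)) = 3 + ((4*(¼))/6)*(-⅔) = 3 + (1*(⅙))*(-⅔) = 3 + (⅙)*(-⅔) = 3 - ⅑ = 26/9 ≈ 2.8889)
(4*R)*(-1) = (4*(26/9))*(-1) = (104/9)*(-1) = -104/9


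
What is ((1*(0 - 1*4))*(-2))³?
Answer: 512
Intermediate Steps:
((1*(0 - 1*4))*(-2))³ = ((1*(0 - 4))*(-2))³ = ((1*(-4))*(-2))³ = (-4*(-2))³ = 8³ = 512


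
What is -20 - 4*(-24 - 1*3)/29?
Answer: -472/29 ≈ -16.276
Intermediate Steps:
-20 - 4*(-24 - 1*3)/29 = -20 - 4*(-24 - 3)/29 = -20 - (-108)/29 = -20 - 4*(-27/29) = -20 + 108/29 = -472/29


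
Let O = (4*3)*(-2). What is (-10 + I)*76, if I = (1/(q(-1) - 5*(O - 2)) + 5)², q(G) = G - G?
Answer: 4841219/4225 ≈ 1145.9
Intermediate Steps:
q(G) = 0
O = -24 (O = 12*(-2) = -24)
I = 423801/16900 (I = (1/(0 - 5*(-24 - 2)) + 5)² = (1/(0 - 5*(-26)) + 5)² = (1/(0 + 130) + 5)² = (1/130 + 5)² = (651/130)² = 423801/16900 ≈ 25.077)
(-10 + I)*76 = (-10 + 423801/16900)*76 = (254801/16900)*76 = 4841219/4225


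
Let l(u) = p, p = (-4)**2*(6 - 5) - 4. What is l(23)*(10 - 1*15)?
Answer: -60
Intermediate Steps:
p = 12 (p = 16*1 - 4 = 16 - 4 = 12)
l(u) = 12
l(23)*(10 - 1*15) = 12*(10 - 1*15) = 12*(10 - 15) = 12*(-5) = -60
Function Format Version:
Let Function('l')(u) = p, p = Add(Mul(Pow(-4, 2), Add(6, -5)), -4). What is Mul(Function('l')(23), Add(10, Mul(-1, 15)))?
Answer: -60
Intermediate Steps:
p = 12 (p = Add(Mul(16, 1), -4) = Add(16, -4) = 12)
Function('l')(u) = 12
Mul(Function('l')(23), Add(10, Mul(-1, 15))) = Mul(12, Add(10, Mul(-1, 15))) = Mul(12, Add(10, -15)) = Mul(12, -5) = -60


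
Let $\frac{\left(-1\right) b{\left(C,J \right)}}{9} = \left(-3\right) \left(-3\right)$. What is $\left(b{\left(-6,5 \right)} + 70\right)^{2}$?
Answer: $121$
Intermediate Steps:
$b{\left(C,J \right)} = -81$ ($b{\left(C,J \right)} = - 9 \left(\left(-3\right) \left(-3\right)\right) = \left(-9\right) 9 = -81$)
$\left(b{\left(-6,5 \right)} + 70\right)^{2} = \left(-81 + 70\right)^{2} = \left(-11\right)^{2} = 121$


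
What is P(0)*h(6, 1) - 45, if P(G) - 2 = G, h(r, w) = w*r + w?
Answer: -31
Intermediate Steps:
h(r, w) = w + r*w (h(r, w) = r*w + w = w + r*w)
P(G) = 2 + G
P(0)*h(6, 1) - 45 = (2 + 0)*(1*(1 + 6)) - 45 = 2*(1*7) - 45 = 2*7 - 45 = 14 - 45 = -31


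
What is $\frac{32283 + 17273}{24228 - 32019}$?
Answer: $- \frac{49556}{7791} \approx -6.3607$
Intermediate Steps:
$\frac{32283 + 17273}{24228 - 32019} = \frac{49556}{-7791} = 49556 \left(- \frac{1}{7791}\right) = - \frac{49556}{7791}$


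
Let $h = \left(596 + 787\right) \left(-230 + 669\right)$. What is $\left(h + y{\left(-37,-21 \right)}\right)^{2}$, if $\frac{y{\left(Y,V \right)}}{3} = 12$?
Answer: $368659051929$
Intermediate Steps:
$y{\left(Y,V \right)} = 36$ ($y{\left(Y,V \right)} = 3 \cdot 12 = 36$)
$h = 607137$ ($h = 1383 \cdot 439 = 607137$)
$\left(h + y{\left(-37,-21 \right)}\right)^{2} = \left(607137 + 36\right)^{2} = 607173^{2} = 368659051929$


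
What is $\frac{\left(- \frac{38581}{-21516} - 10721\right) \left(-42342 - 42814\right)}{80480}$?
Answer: $\frac{981995382499}{86580384} \approx 11342.0$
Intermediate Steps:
$\frac{\left(- \frac{38581}{-21516} - 10721\right) \left(-42342 - 42814\right)}{80480} = \left(\left(-38581\right) \left(- \frac{1}{21516}\right) - 10721\right) \left(-85156\right) \frac{1}{80480} = \left(\frac{38581}{21516} - 10721\right) \left(-85156\right) \frac{1}{80480} = \left(- \frac{230634455}{21516}\right) \left(-85156\right) \frac{1}{80480} = \frac{4909976912495}{5379} \cdot \frac{1}{80480} = \frac{981995382499}{86580384}$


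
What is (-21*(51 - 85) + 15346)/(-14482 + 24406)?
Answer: 4015/2481 ≈ 1.6183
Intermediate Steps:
(-21*(51 - 85) + 15346)/(-14482 + 24406) = (-21*(-34) + 15346)/9924 = (714 + 15346)*(1/9924) = 16060*(1/9924) = 4015/2481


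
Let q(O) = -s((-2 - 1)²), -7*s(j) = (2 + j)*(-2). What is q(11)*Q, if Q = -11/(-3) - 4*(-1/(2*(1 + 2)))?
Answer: -286/21 ≈ -13.619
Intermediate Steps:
s(j) = 4/7 + 2*j/7 (s(j) = -(2 + j)*(-2)/7 = -(-4 - 2*j)/7 = 4/7 + 2*j/7)
Q = 13/3 (Q = -11*(-⅓) - 4/(3*(-2)) = 11/3 - 4/(-6) = 11/3 - 4*(-⅙) = 11/3 + ⅔ = 13/3 ≈ 4.3333)
q(O) = -22/7 (q(O) = -(4/7 + 2*(-2 - 1)²/7) = -(4/7 + (2/7)*(-3)²) = -(4/7 + (2/7)*9) = -(4/7 + 18/7) = -1*22/7 = -22/7)
q(11)*Q = -22/7*13/3 = -286/21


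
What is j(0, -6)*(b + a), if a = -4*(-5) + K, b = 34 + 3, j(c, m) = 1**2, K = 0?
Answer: 57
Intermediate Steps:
j(c, m) = 1
b = 37
a = 20 (a = -4*(-5) + 0 = 20 + 0 = 20)
j(0, -6)*(b + a) = 1*(37 + 20) = 1*57 = 57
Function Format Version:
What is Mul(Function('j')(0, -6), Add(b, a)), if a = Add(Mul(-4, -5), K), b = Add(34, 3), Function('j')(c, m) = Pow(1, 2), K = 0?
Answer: 57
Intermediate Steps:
Function('j')(c, m) = 1
b = 37
a = 20 (a = Add(Mul(-4, -5), 0) = Add(20, 0) = 20)
Mul(Function('j')(0, -6), Add(b, a)) = Mul(1, Add(37, 20)) = Mul(1, 57) = 57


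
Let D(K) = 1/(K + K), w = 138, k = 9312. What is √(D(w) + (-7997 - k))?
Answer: I*√329632527/138 ≈ 131.56*I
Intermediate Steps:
D(K) = 1/(2*K)
√(D(w) + (-7997 - k)) = √((½)/138 + (-7997 - 1*9312)) = √((½)*(1/138) + (-7997 - 9312)) = √(1/276 - 17309) = √(-4777283/276) = I*√329632527/138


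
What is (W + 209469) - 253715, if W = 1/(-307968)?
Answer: -13626352129/307968 ≈ -44246.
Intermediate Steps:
W = -1/307968 ≈ -3.2471e-6
(W + 209469) - 253715 = (-1/307968 + 209469) - 253715 = 64509748991/307968 - 253715 = -13626352129/307968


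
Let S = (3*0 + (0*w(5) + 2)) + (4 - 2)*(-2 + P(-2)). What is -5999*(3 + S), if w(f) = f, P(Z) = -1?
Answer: 5999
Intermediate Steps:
S = -4 (S = (3*0 + (0*5 + 2)) + (4 - 2)*(-2 - 1) = (0 + (0 + 2)) + 2*(-3) = (0 + 2) - 6 = 2 - 6 = -4)
-5999*(3 + S) = -5999*(3 - 4) = -5999*(-1) = 5999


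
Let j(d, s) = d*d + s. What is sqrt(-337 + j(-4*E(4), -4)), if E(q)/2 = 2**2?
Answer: sqrt(683) ≈ 26.134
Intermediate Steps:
E(q) = 8 (E(q) = 2*2**2 = 2*4 = 8)
j(d, s) = s + d**2 (j(d, s) = d**2 + s = s + d**2)
sqrt(-337 + j(-4*E(4), -4)) = sqrt(-337 + (-4 + (-4*8)**2)) = sqrt(-337 + (-4 + (-32)**2)) = sqrt(-337 + (-4 + 1024)) = sqrt(-337 + 1020) = sqrt(683)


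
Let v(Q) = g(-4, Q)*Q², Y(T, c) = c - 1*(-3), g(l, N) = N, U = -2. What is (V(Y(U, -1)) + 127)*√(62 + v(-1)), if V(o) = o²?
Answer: 131*√61 ≈ 1023.1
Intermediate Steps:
Y(T, c) = 3 + c (Y(T, c) = c + 3 = 3 + c)
v(Q) = Q³ (v(Q) = Q*Q² = Q³)
(V(Y(U, -1)) + 127)*√(62 + v(-1)) = ((3 - 1)² + 127)*√(62 + (-1)³) = (2² + 127)*√(62 - 1) = (4 + 127)*√61 = 131*√61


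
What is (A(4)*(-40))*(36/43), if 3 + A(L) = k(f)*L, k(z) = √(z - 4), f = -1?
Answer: 4320/43 - 5760*I*√5/43 ≈ 100.47 - 299.53*I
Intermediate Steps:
k(z) = √(-4 + z)
A(L) = -3 + I*L*√5 (A(L) = -3 + √(-4 - 1)*L = -3 + √(-5)*L = -3 + (I*√5)*L = -3 + I*L*√5)
(A(4)*(-40))*(36/43) = ((-3 + I*4*√5)*(-40))*(36/43) = ((-3 + 4*I*√5)*(-40))*(36*(1/43)) = (120 - 160*I*√5)*(36/43) = 4320/43 - 5760*I*√5/43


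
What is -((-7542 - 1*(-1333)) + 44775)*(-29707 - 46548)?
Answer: 2940850330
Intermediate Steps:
-((-7542 - 1*(-1333)) + 44775)*(-29707 - 46548) = -((-7542 + 1333) + 44775)*(-76255) = -(-6209 + 44775)*(-76255) = -38566*(-76255) = -1*(-2940850330) = 2940850330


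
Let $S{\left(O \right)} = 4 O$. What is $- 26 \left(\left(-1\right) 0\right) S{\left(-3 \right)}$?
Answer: $0$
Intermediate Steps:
$- 26 \left(\left(-1\right) 0\right) S{\left(-3 \right)} = - 26 \left(\left(-1\right) 0\right) 4 \left(-3\right) = \left(-26\right) 0 \left(-12\right) = 0 \left(-12\right) = 0$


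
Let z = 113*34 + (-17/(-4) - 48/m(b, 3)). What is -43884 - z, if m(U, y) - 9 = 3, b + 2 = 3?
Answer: -190905/4 ≈ -47726.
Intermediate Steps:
b = 1 (b = -2 + 3 = 1)
m(U, y) = 12 (m(U, y) = 9 + 3 = 12)
z = 15369/4 (z = 113*34 + (-17/(-4) - 48/12) = 3842 + (-17*(-1/4) - 48*1/12) = 3842 + (17/4 - 4) = 3842 + 1/4 = 15369/4 ≈ 3842.3)
-43884 - z = -43884 - 1*15369/4 = -43884 - 15369/4 = -190905/4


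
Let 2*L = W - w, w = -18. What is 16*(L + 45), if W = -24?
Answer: 672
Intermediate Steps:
L = -3 (L = (-24 - 1*(-18))/2 = (-24 + 18)/2 = (1/2)*(-6) = -3)
16*(L + 45) = 16*(-3 + 45) = 16*42 = 672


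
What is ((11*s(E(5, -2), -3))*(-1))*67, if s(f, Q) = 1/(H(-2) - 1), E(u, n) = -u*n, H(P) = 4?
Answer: -737/3 ≈ -245.67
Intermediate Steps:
E(u, n) = -n*u
s(f, Q) = ⅓ (s(f, Q) = 1/(4 - 1) = 1/3 = ⅓)
((11*s(E(5, -2), -3))*(-1))*67 = ((11*(⅓))*(-1))*67 = ((11/3)*(-1))*67 = -11/3*67 = -737/3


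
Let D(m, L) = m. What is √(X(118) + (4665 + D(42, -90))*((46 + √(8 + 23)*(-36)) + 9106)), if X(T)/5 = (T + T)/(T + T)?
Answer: √(43078469 - 169452*√31) ≈ 6491.1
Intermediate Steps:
X(T) = 5 (X(T) = 5*((T + T)/(T + T)) = 5*((2*T)/((2*T))) = 5*((2*T)*(1/(2*T))) = 5*1 = 5)
√(X(118) + (4665 + D(42, -90))*((46 + √(8 + 23)*(-36)) + 9106)) = √(5 + (4665 + 42)*((46 + √(8 + 23)*(-36)) + 9106)) = √(5 + 4707*((46 + √31*(-36)) + 9106)) = √(5 + 4707*((46 - 36*√31) + 9106)) = √(5 + 4707*(9152 - 36*√31)) = √(5 + (43078464 - 169452*√31)) = √(43078469 - 169452*√31)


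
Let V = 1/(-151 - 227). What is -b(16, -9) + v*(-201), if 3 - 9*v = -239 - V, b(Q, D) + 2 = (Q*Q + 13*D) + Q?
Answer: -6302327/1134 ≈ -5557.6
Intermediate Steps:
V = -1/378 (V = 1/(-378) = -1/378 ≈ -0.0026455)
b(Q, D) = -2 + Q + Q**2 + 13*D (b(Q, D) = -2 + ((Q*Q + 13*D) + Q) = -2 + ((Q**2 + 13*D) + Q) = -2 + (Q + Q**2 + 13*D) = -2 + Q + Q**2 + 13*D)
v = 91475/3402 (v = 1/3 - (-239 - 1*(-1/378))/9 = 1/3 - (-239 + 1/378)/9 = 1/3 - 1/9*(-90341/378) = 1/3 + 90341/3402 = 91475/3402 ≈ 26.889)
-b(16, -9) + v*(-201) = -(-2 + 16 + 16**2 + 13*(-9)) + (91475/3402)*(-201) = -(-2 + 16 + 256 - 117) - 6128825/1134 = -1*153 - 6128825/1134 = -153 - 6128825/1134 = -6302327/1134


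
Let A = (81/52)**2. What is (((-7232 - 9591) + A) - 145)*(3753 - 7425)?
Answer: 21056584149/338 ≈ 6.2298e+7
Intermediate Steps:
A = 6561/2704 (A = (81*(1/52))**2 = (81/52)**2 = 6561/2704 ≈ 2.4264)
(((-7232 - 9591) + A) - 145)*(3753 - 7425) = (((-7232 - 9591) + 6561/2704) - 145)*(3753 - 7425) = ((-16823 + 6561/2704) - 145)*(-3672) = (-45482831/2704 - 145)*(-3672) = -45874911/2704*(-3672) = 21056584149/338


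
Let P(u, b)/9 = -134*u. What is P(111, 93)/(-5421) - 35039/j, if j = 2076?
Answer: 29319799/3751332 ≈ 7.8158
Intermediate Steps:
P(u, b) = -1206*u (P(u, b) = 9*(-134*u) = -1206*u)
P(111, 93)/(-5421) - 35039/j = -1206*111/(-5421) - 35039/2076 = -133866*(-1/5421) - 35039*1/2076 = 44622/1807 - 35039/2076 = 29319799/3751332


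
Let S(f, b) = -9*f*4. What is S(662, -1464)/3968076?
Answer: -1986/330673 ≈ -0.0060059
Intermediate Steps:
S(f, b) = -36*f
S(662, -1464)/3968076 = -36*662/3968076 = -23832*1/3968076 = -1986/330673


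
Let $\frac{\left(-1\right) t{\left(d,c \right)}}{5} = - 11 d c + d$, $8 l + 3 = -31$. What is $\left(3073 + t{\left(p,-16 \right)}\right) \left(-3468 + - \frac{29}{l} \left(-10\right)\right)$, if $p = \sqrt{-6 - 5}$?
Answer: $- \frac{184736468}{17} + \frac{53202660 i \sqrt{11}}{17} \approx -1.0867 \cdot 10^{7} + 1.038 \cdot 10^{7} i$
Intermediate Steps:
$l = - \frac{17}{4}$ ($l = - \frac{3}{8} + \frac{1}{8} \left(-31\right) = - \frac{3}{8} - \frac{31}{8} = - \frac{17}{4} \approx -4.25$)
$p = i \sqrt{11}$ ($p = \sqrt{-11} = i \sqrt{11} \approx 3.3166 i$)
$t{\left(d,c \right)} = - 5 d + 55 c d$ ($t{\left(d,c \right)} = - 5 \left(- 11 d c + d\right) = - 5 \left(- 11 c d + d\right) = - 5 \left(d - 11 c d\right) = - 5 d + 55 c d$)
$\left(3073 + t{\left(p,-16 \right)}\right) \left(-3468 + - \frac{29}{l} \left(-10\right)\right) = \left(3073 + 5 i \sqrt{11} \left(-1 + 11 \left(-16\right)\right)\right) \left(-3468 + - \frac{29}{- \frac{17}{4}} \left(-10\right)\right) = \left(3073 + 5 i \sqrt{11} \left(-1 - 176\right)\right) \left(-3468 + \left(-29\right) \left(- \frac{4}{17}\right) \left(-10\right)\right) = \left(3073 + 5 i \sqrt{11} \left(-177\right)\right) \left(-3468 + \frac{116}{17} \left(-10\right)\right) = \left(3073 - 885 i \sqrt{11}\right) \left(-3468 - \frac{1160}{17}\right) = \left(3073 - 885 i \sqrt{11}\right) \left(- \frac{60116}{17}\right) = - \frac{184736468}{17} + \frac{53202660 i \sqrt{11}}{17}$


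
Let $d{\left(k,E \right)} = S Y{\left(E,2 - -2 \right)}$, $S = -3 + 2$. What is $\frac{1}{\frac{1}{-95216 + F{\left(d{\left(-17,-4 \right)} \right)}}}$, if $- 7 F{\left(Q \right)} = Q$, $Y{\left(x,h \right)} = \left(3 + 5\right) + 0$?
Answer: $- \frac{666504}{7} \approx -95215.0$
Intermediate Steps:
$Y{\left(x,h \right)} = 8$ ($Y{\left(x,h \right)} = 8 + 0 = 8$)
$S = -1$
$d{\left(k,E \right)} = -8$ ($d{\left(k,E \right)} = \left(-1\right) 8 = -8$)
$F{\left(Q \right)} = - \frac{Q}{7}$
$\frac{1}{\frac{1}{-95216 + F{\left(d{\left(-17,-4 \right)} \right)}}} = \frac{1}{\frac{1}{-95216 - - \frac{8}{7}}} = \frac{1}{\frac{1}{-95216 + \frac{8}{7}}} = \frac{1}{\frac{1}{- \frac{666504}{7}}} = \frac{1}{- \frac{7}{666504}} = - \frac{666504}{7}$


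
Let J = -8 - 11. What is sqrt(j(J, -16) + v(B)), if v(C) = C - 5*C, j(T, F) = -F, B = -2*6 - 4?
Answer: 4*sqrt(5) ≈ 8.9443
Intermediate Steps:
B = -16 (B = -12 - 4 = -16)
J = -19
v(C) = -4*C
sqrt(j(J, -16) + v(B)) = sqrt(-1*(-16) - 4*(-16)) = sqrt(16 + 64) = sqrt(80) = 4*sqrt(5)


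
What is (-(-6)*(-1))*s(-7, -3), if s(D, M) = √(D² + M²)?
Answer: -6*√58 ≈ -45.695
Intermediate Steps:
(-(-6)*(-1))*s(-7, -3) = (-(-6)*(-1))*√((-7)² + (-3)²) = (-6*1)*√(49 + 9) = -6*√58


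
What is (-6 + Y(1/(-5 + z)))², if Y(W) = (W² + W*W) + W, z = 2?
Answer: 3025/81 ≈ 37.346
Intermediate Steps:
Y(W) = W + 2*W² (Y(W) = (W² + W²) + W = 2*W² + W = W + 2*W²)
(-6 + Y(1/(-5 + z)))² = (-6 + (1 + 2/(-5 + 2))/(-5 + 2))² = (-6 + (1 + 2/(-3))/(-3))² = (-6 - (1 + 2*(-⅓))/3)² = (-6 - (1 - ⅔)/3)² = (-6 - ⅓*⅓)² = (-6 - ⅑)² = (-55/9)² = 3025/81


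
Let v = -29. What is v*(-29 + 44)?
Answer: -435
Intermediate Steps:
v*(-29 + 44) = -29*(-29 + 44) = -29*15 = -435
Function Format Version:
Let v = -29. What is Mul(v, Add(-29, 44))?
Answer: -435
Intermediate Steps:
Mul(v, Add(-29, 44)) = Mul(-29, Add(-29, 44)) = Mul(-29, 15) = -435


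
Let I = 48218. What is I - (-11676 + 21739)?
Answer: 38155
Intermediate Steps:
I - (-11676 + 21739) = 48218 - (-11676 + 21739) = 48218 - 1*10063 = 48218 - 10063 = 38155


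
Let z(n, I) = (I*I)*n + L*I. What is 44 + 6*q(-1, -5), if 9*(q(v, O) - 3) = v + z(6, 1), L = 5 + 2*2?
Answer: 214/3 ≈ 71.333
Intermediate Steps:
L = 9 (L = 5 + 4 = 9)
z(n, I) = 9*I + n*I**2 (z(n, I) = (I*I)*n + 9*I = I**2*n + 9*I = n*I**2 + 9*I = 9*I + n*I**2)
q(v, O) = 14/3 + v/9 (q(v, O) = 3 + (v + 1*(9 + 1*6))/9 = 3 + (v + 1*(9 + 6))/9 = 3 + (v + 1*15)/9 = 3 + (v + 15)/9 = 3 + (15 + v)/9 = 3 + (5/3 + v/9) = 14/3 + v/9)
44 + 6*q(-1, -5) = 44 + 6*(14/3 + (1/9)*(-1)) = 44 + 6*(14/3 - 1/9) = 44 + 6*(41/9) = 44 + 82/3 = 214/3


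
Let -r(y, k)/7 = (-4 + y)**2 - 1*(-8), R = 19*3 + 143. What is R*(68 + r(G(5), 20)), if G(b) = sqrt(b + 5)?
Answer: -34000 + 11200*sqrt(10) ≈ 1417.5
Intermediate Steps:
G(b) = sqrt(5 + b)
R = 200 (R = 57 + 143 = 200)
r(y, k) = -56 - 7*(-4 + y)**2 (r(y, k) = -7*((-4 + y)**2 - 1*(-8)) = -7*((-4 + y)**2 + 8) = -7*(8 + (-4 + y)**2) = -56 - 7*(-4 + y)**2)
R*(68 + r(G(5), 20)) = 200*(68 + (-56 - 7*(-4 + sqrt(5 + 5))**2)) = 200*(68 + (-56 - 7*(-4 + sqrt(10))**2)) = 200*(12 - 7*(-4 + sqrt(10))**2) = 2400 - 1400*(-4 + sqrt(10))**2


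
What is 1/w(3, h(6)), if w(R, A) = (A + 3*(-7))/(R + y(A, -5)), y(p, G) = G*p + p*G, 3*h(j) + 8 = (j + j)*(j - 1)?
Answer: 511/11 ≈ 46.455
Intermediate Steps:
h(j) = -8/3 + 2*j*(-1 + j)/3 (h(j) = -8/3 + ((j + j)*(j - 1))/3 = -8/3 + ((2*j)*(-1 + j))/3 = -8/3 + (2*j*(-1 + j))/3 = -8/3 + 2*j*(-1 + j)/3)
y(p, G) = 2*G*p (y(p, G) = G*p + G*p = 2*G*p)
w(R, A) = (-21 + A)/(R - 10*A) (w(R, A) = (A + 3*(-7))/(R + 2*(-5)*A) = (A - 21)/(R - 10*A) = (-21 + A)/(R - 10*A))
1/w(3, h(6)) = 1/((21 - (-8/3 - ⅔*6 + (⅔)*6²))/(-1*3 + 10*(-8/3 - ⅔*6 + (⅔)*6²))) = 1/((21 - (-8/3 - 4 + (⅔)*36))/(-3 + 10*(-8/3 - 4 + (⅔)*36))) = 1/((21 - (-8/3 - 4 + 24))/(-3 + 10*(-8/3 - 4 + 24))) = 1/((21 - 1*52/3)/(-3 + 10*(52/3))) = 1/((21 - 52/3)/(-3 + 520/3)) = 1/((11/3)/(511/3)) = 1/((3/511)*(11/3)) = 1/(11/511) = 511/11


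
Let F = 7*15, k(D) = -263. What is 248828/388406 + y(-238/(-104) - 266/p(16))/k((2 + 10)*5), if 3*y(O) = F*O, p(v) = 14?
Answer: 7608170109/2655920228 ≈ 2.8646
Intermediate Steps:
F = 105
y(O) = 35*O (y(O) = (105*O)/3 = 35*O)
248828/388406 + y(-238/(-104) - 266/p(16))/k((2 + 10)*5) = 248828/388406 + (35*(-238/(-104) - 266/14))/(-263) = 248828*(1/388406) + (35*(-238*(-1/104) - 266*1/14))*(-1/263) = 124414/194203 + (35*(119/52 - 19))*(-1/263) = 124414/194203 + (35*(-869/52))*(-1/263) = 124414/194203 - 30415/52*(-1/263) = 124414/194203 + 30415/13676 = 7608170109/2655920228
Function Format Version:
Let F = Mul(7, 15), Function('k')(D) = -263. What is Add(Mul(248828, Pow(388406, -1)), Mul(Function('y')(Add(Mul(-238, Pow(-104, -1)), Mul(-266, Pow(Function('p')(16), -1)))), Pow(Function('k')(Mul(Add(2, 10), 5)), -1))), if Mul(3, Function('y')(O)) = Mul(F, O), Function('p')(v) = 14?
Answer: Rational(7608170109, 2655920228) ≈ 2.8646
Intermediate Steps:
F = 105
Function('y')(O) = Mul(35, O) (Function('y')(O) = Mul(Rational(1, 3), Mul(105, O)) = Mul(35, O))
Add(Mul(248828, Pow(388406, -1)), Mul(Function('y')(Add(Mul(-238, Pow(-104, -1)), Mul(-266, Pow(Function('p')(16), -1)))), Pow(Function('k')(Mul(Add(2, 10), 5)), -1))) = Add(Mul(248828, Pow(388406, -1)), Mul(Mul(35, Add(Mul(-238, Pow(-104, -1)), Mul(-266, Pow(14, -1)))), Pow(-263, -1))) = Add(Mul(248828, Rational(1, 388406)), Mul(Mul(35, Add(Mul(-238, Rational(-1, 104)), Mul(-266, Rational(1, 14)))), Rational(-1, 263))) = Add(Rational(124414, 194203), Mul(Mul(35, Add(Rational(119, 52), -19)), Rational(-1, 263))) = Add(Rational(124414, 194203), Mul(Mul(35, Rational(-869, 52)), Rational(-1, 263))) = Add(Rational(124414, 194203), Mul(Rational(-30415, 52), Rational(-1, 263))) = Add(Rational(124414, 194203), Rational(30415, 13676)) = Rational(7608170109, 2655920228)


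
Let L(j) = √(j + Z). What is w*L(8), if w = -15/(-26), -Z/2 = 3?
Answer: 15*√2/26 ≈ 0.81589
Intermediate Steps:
Z = -6 (Z = -2*3 = -6)
L(j) = √(-6 + j) (L(j) = √(j - 6) = √(-6 + j))
w = 15/26 (w = -15*(-1/26) = 15/26 ≈ 0.57692)
w*L(8) = 15*√(-6 + 8)/26 = 15*√2/26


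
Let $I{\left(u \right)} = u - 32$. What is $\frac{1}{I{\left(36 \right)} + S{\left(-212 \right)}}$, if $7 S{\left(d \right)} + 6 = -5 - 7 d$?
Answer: $\frac{7}{1501} \approx 0.0046636$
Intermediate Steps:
$I{\left(u \right)} = -32 + u$ ($I{\left(u \right)} = u - 32 = -32 + u$)
$S{\left(d \right)} = - \frac{11}{7} - d$ ($S{\left(d \right)} = - \frac{6}{7} + \frac{-5 - 7 d}{7} = - \frac{6}{7} - \left(\frac{5}{7} + d\right) = - \frac{11}{7} - d$)
$\frac{1}{I{\left(36 \right)} + S{\left(-212 \right)}} = \frac{1}{\left(-32 + 36\right) - - \frac{1473}{7}} = \frac{1}{4 + \left(- \frac{11}{7} + 212\right)} = \frac{1}{4 + \frac{1473}{7}} = \frac{1}{\frac{1501}{7}} = \frac{7}{1501}$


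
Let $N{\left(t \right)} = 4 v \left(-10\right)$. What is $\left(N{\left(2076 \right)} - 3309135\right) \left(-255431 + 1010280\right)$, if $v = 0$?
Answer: $-2497897245615$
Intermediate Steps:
$N{\left(t \right)} = 0$ ($N{\left(t \right)} = 4 \cdot 0 \left(-10\right) = 0 \left(-10\right) = 0$)
$\left(N{\left(2076 \right)} - 3309135\right) \left(-255431 + 1010280\right) = \left(0 - 3309135\right) \left(-255431 + 1010280\right) = \left(-3309135\right) 754849 = -2497897245615$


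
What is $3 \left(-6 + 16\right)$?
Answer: $30$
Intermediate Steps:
$3 \left(-6 + 16\right) = 3 \cdot 10 = 30$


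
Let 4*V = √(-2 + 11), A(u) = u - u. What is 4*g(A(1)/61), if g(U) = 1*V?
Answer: 3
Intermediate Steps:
A(u) = 0
V = ¾ (V = √(-2 + 11)/4 = √9/4 = (¼)*3 = ¾ ≈ 0.75000)
g(U) = ¾ (g(U) = 1*(¾) = ¾)
4*g(A(1)/61) = 4*(¾) = 3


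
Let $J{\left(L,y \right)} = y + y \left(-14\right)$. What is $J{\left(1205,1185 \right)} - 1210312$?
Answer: $-1225717$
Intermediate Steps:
$J{\left(L,y \right)} = - 13 y$ ($J{\left(L,y \right)} = y - 14 y = - 13 y$)
$J{\left(1205,1185 \right)} - 1210312 = \left(-13\right) 1185 - 1210312 = -15405 - 1210312 = -1225717$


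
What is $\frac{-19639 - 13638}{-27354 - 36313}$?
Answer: $\frac{33277}{63667} \approx 0.52267$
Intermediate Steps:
$\frac{-19639 - 13638}{-27354 - 36313} = - \frac{33277}{-63667} = \left(-33277\right) \left(- \frac{1}{63667}\right) = \frac{33277}{63667}$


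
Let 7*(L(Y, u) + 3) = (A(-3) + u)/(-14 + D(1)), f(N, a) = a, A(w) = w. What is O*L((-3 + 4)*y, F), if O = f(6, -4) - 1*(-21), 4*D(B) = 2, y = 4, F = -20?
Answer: -8857/189 ≈ -46.862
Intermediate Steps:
D(B) = 1/2 (D(B) = (1/4)*2 = 1/2)
O = 17 (O = -4 - 1*(-21) = -4 + 21 = 17)
L(Y, u) = -187/63 - 2*u/189 (L(Y, u) = -3 + ((-3 + u)/(-14 + 1/2))/7 = -3 + ((-3 + u)/(-27/2))/7 = -3 + ((-3 + u)*(-2/27))/7 = -3 + (2/9 - 2*u/27)/7 = -3 + (2/63 - 2*u/189) = -187/63 - 2*u/189)
O*L((-3 + 4)*y, F) = 17*(-187/63 - 2/189*(-20)) = 17*(-187/63 + 40/189) = 17*(-521/189) = -8857/189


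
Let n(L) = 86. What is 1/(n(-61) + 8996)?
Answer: 1/9082 ≈ 0.00011011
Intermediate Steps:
1/(n(-61) + 8996) = 1/(86 + 8996) = 1/9082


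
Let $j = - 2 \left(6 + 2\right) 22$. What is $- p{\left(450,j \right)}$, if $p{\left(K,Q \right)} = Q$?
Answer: $352$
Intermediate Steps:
$j = -352$ ($j = \left(-2\right) 8 \cdot 22 = \left(-16\right) 22 = -352$)
$- p{\left(450,j \right)} = \left(-1\right) \left(-352\right) = 352$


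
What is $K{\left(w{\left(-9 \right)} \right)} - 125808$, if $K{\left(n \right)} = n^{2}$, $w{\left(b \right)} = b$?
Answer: $-125727$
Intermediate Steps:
$K{\left(w{\left(-9 \right)} \right)} - 125808 = \left(-9\right)^{2} - 125808 = 81 - 125808 = -125727$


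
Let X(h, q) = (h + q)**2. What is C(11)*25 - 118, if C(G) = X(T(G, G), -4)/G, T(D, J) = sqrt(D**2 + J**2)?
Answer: 5152/11 - 200*sqrt(2) ≈ 185.52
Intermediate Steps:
C(G) = (-4 + sqrt(2)*sqrt(G**2))**2/G (C(G) = (sqrt(G**2 + G**2) - 4)**2/G = (sqrt(2*G**2) - 4)**2/G = (sqrt(2)*sqrt(G**2) - 4)**2/G = (-4 + sqrt(2)*sqrt(G**2))**2/G)
C(11)*25 - 118 = ((-4 + sqrt(2)*sqrt(11**2))**2/11)*25 - 118 = ((-4 + sqrt(2)*sqrt(121))**2/11)*25 - 118 = ((-4 + sqrt(2)*11)**2/11)*25 - 118 = ((-4 + 11*sqrt(2))**2/11)*25 - 118 = 25*(-4 + 11*sqrt(2))**2/11 - 118 = -118 + 25*(-4 + 11*sqrt(2))**2/11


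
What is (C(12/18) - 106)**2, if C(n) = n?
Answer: 99856/9 ≈ 11095.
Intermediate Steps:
(C(12/18) - 106)**2 = (12/18 - 106)**2 = (12*(1/18) - 106)**2 = (2/3 - 106)**2 = (-316/3)**2 = 99856/9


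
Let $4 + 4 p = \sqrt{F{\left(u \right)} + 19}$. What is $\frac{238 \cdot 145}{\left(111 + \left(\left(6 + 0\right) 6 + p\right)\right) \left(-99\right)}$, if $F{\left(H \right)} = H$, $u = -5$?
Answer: $- \frac{40307680}{16881579} + \frac{69020 \sqrt{14}}{16881579} \approx -2.3724$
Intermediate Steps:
$p = -1 + \frac{\sqrt{14}}{4}$ ($p = -1 + \frac{\sqrt{-5 + 19}}{4} = -1 + \frac{\sqrt{14}}{4} \approx -0.064586$)
$\frac{238 \cdot 145}{\left(111 + \left(\left(6 + 0\right) 6 + p\right)\right) \left(-99\right)} = \frac{238 \cdot 145}{\left(111 - \left(1 - \frac{\sqrt{14}}{4} - \left(6 + 0\right) 6\right)\right) \left(-99\right)} = \frac{34510}{\left(111 + \left(6 \cdot 6 - \left(1 - \frac{\sqrt{14}}{4}\right)\right)\right) \left(-99\right)} = \frac{34510}{\left(111 + \left(36 - \left(1 - \frac{\sqrt{14}}{4}\right)\right)\right) \left(-99\right)} = \frac{34510}{\left(111 + \left(35 + \frac{\sqrt{14}}{4}\right)\right) \left(-99\right)} = \frac{34510}{\left(146 + \frac{\sqrt{14}}{4}\right) \left(-99\right)} = \frac{34510}{-14454 - \frac{99 \sqrt{14}}{4}}$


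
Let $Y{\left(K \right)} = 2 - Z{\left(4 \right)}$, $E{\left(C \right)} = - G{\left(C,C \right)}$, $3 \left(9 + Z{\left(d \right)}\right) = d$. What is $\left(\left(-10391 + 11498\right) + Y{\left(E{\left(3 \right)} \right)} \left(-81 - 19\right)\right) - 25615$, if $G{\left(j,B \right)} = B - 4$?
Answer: $- \frac{76424}{3} \approx -25475.0$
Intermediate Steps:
$G{\left(j,B \right)} = -4 + B$ ($G{\left(j,B \right)} = B - 4 = -4 + B$)
$Z{\left(d \right)} = -9 + \frac{d}{3}$
$E{\left(C \right)} = 4 - C$ ($E{\left(C \right)} = - (-4 + C) = 4 - C$)
$Y{\left(K \right)} = \frac{29}{3}$ ($Y{\left(K \right)} = 2 - \left(-9 + \frac{1}{3} \cdot 4\right) = 2 - \left(-9 + \frac{4}{3}\right) = 2 - - \frac{23}{3} = 2 + \frac{23}{3} = \frac{29}{3}$)
$\left(\left(-10391 + 11498\right) + Y{\left(E{\left(3 \right)} \right)} \left(-81 - 19\right)\right) - 25615 = \left(\left(-10391 + 11498\right) + \frac{29 \left(-81 - 19\right)}{3}\right) - 25615 = \left(1107 + \frac{29}{3} \left(-100\right)\right) - 25615 = \left(1107 - \frac{2900}{3}\right) - 25615 = \frac{421}{3} - 25615 = - \frac{76424}{3}$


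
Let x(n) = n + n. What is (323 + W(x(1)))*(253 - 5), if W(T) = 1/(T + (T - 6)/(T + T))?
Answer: 80352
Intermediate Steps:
x(n) = 2*n
W(T) = 1/(T + (-6 + T)/(2*T)) (W(T) = 1/(T + (-6 + T)/((2*T))) = 1/(T + (-6 + T)*(1/(2*T))) = 1/(T + (-6 + T)/(2*T)))
(323 + W(x(1)))*(253 - 5) = (323 + 2*(2*1)/(-6 + 2*1 + 2*(2*1)²))*(253 - 5) = (323 + 2*2/(-6 + 2 + 2*2²))*248 = (323 + 2*2/(-6 + 2 + 2*4))*248 = (323 + 2*2/(-6 + 2 + 8))*248 = (323 + 2*2/4)*248 = (323 + 2*2*(¼))*248 = (323 + 1)*248 = 324*248 = 80352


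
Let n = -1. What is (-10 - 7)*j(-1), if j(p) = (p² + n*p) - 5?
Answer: 51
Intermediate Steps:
j(p) = -5 + p² - p (j(p) = (p² - p) - 5 = -5 + p² - p)
(-10 - 7)*j(-1) = (-10 - 7)*(-5 + (-1)² - 1*(-1)) = -17*(-5 + 1 + 1) = -17*(-3) = 51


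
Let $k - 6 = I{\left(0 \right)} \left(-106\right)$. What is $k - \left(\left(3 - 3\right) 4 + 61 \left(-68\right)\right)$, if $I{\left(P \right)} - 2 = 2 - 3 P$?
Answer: $3730$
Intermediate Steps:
$I{\left(P \right)} = 4 - 3 P$ ($I{\left(P \right)} = 2 - \left(-2 + 3 P\right) = 4 - 3 P$)
$k = -418$ ($k = 6 + \left(4 - 0\right) \left(-106\right) = 6 + \left(4 + 0\right) \left(-106\right) = 6 + 4 \left(-106\right) = 6 - 424 = -418$)
$k - \left(\left(3 - 3\right) 4 + 61 \left(-68\right)\right) = -418 - \left(\left(3 - 3\right) 4 + 61 \left(-68\right)\right) = -418 - \left(\left(3 - 3\right) 4 - 4148\right) = -418 - \left(0 \cdot 4 - 4148\right) = -418 - \left(0 - 4148\right) = -418 - -4148 = -418 + 4148 = 3730$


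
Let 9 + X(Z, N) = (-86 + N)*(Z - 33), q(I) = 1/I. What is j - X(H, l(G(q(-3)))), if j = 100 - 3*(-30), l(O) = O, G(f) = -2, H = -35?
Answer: -5785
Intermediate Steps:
j = 190 (j = 100 + 90 = 190)
X(Z, N) = -9 + (-86 + N)*(-33 + Z) (X(Z, N) = -9 + (-86 + N)*(Z - 33) = -9 + (-86 + N)*(-33 + Z))
j - X(H, l(G(q(-3)))) = 190 - (2829 - 86*(-35) - 33*(-2) - 2*(-35)) = 190 - (2829 + 3010 + 66 + 70) = 190 - 1*5975 = 190 - 5975 = -5785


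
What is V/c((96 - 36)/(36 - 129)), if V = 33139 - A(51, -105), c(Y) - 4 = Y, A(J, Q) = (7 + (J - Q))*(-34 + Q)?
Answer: 33263/2 ≈ 16632.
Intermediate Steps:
A(J, Q) = (-34 + Q)*(7 + J - Q) (A(J, Q) = (7 + J - Q)*(-34 + Q) = (-34 + Q)*(7 + J - Q))
c(Y) = 4 + Y
V = 55796 (V = 33139 - (-238 - 1*(-105)² - 34*51 + 41*(-105) + 51*(-105)) = 33139 - (-238 - 1*11025 - 1734 - 4305 - 5355) = 33139 - (-238 - 11025 - 1734 - 4305 - 5355) = 33139 - 1*(-22657) = 33139 + 22657 = 55796)
V/c((96 - 36)/(36 - 129)) = 55796/(4 + (96 - 36)/(36 - 129)) = 55796/(4 + 60/(-93)) = 55796/(4 + 60*(-1/93)) = 55796/(4 - 20/31) = 55796/(104/31) = 55796*(31/104) = 33263/2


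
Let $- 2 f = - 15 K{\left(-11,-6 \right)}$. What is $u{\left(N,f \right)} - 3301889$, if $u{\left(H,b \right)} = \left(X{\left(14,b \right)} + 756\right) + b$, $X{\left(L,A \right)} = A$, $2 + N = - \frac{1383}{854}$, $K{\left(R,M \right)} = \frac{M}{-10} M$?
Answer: $-3301187$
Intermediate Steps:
$K{\left(R,M \right)} = - \frac{M^{2}}{10}$ ($K{\left(R,M \right)} = M \left(- \frac{1}{10}\right) M = - \frac{M}{10} M = - \frac{M^{2}}{10}$)
$N = - \frac{3091}{854}$ ($N = -2 - \frac{1383}{854} = - \frac{3091}{854} \approx -3.6194$)
$f = -27$ ($f = - \frac{\left(-15\right) \left(- \frac{\left(-6\right)^{2}}{10}\right)}{2} = - \frac{\left(-15\right) \left(\left(- \frac{1}{10}\right) 36\right)}{2} = - \frac{\left(-15\right) \left(- \frac{18}{5}\right)}{2} = \left(- \frac{1}{2}\right) 54 = -27$)
$u{\left(H,b \right)} = 756 + 2 b$ ($u{\left(H,b \right)} = \left(b + 756\right) + b = \left(756 + b\right) + b = 756 + 2 b$)
$u{\left(N,f \right)} - 3301889 = \left(756 + 2 \left(-27\right)\right) - 3301889 = \left(756 - 54\right) - 3301889 = 702 - 3301889 = -3301187$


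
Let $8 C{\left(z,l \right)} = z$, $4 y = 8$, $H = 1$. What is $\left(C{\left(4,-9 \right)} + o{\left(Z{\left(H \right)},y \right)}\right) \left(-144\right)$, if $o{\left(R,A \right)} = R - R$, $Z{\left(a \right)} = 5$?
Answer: $-72$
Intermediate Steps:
$y = 2$ ($y = \frac{1}{4} \cdot 8 = 2$)
$o{\left(R,A \right)} = 0$
$C{\left(z,l \right)} = \frac{z}{8}$
$\left(C{\left(4,-9 \right)} + o{\left(Z{\left(H \right)},y \right)}\right) \left(-144\right) = \left(\frac{1}{8} \cdot 4 + 0\right) \left(-144\right) = \left(\frac{1}{2} + 0\right) \left(-144\right) = \frac{1}{2} \left(-144\right) = -72$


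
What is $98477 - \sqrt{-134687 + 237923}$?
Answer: $98477 - 2 \sqrt{25809} \approx 98156.0$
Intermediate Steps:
$98477 - \sqrt{-134687 + 237923} = 98477 - \sqrt{103236} = 98477 - 2 \sqrt{25809}$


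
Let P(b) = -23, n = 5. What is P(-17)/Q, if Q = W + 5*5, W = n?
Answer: -23/30 ≈ -0.76667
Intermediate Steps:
W = 5
Q = 30 (Q = 5 + 5*5 = 5 + 25 = 30)
P(-17)/Q = -23/30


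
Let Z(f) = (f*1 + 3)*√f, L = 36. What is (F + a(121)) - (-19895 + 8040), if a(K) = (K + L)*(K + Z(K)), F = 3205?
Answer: 248205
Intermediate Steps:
Z(f) = √f*(3 + f) (Z(f) = (f + 3)*√f = (3 + f)*√f = √f*(3 + f))
a(K) = (36 + K)*(K + √K*(3 + K)) (a(K) = (K + 36)*(K + √K*(3 + K)) = (36 + K)*(K + √K*(3 + K)))
(F + a(121)) - (-19895 + 8040) = (3205 + (121² + 36*121 + 121^(3/2)*(3 + 121) + 36*√121*(3 + 121))) - (-19895 + 8040) = (3205 + (14641 + 4356 + 1331*124 + 36*11*124)) - 1*(-11855) = (3205 + (14641 + 4356 + 165044 + 49104)) + 11855 = (3205 + 233145) + 11855 = 236350 + 11855 = 248205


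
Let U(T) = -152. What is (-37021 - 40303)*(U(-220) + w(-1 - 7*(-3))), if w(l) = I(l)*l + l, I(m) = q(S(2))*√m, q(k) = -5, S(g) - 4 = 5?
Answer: 10206768 + 15464800*√5 ≈ 4.4787e+7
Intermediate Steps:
S(g) = 9 (S(g) = 4 + 5 = 9)
I(m) = -5*√m
w(l) = l - 5*l^(3/2) (w(l) = (-5*√l)*l + l = -5*l^(3/2) + l = l - 5*l^(3/2))
(-37021 - 40303)*(U(-220) + w(-1 - 7*(-3))) = (-37021 - 40303)*(-152 + ((-1 - 7*(-3)) - 5*(-1 - 7*(-3))^(3/2))) = -77324*(-152 + ((-1 + 21) - 5*(-1 + 21)^(3/2))) = -77324*(-152 + (20 - 200*√5)) = -77324*(-132 - 200*√5) = 10206768 + 15464800*√5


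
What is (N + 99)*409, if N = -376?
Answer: -113293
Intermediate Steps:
(N + 99)*409 = (-376 + 99)*409 = -277*409 = -113293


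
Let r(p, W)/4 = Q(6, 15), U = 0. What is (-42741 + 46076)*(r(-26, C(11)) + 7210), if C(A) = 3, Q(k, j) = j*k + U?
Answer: 25245950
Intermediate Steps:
Q(k, j) = j*k (Q(k, j) = j*k + 0 = j*k)
r(p, W) = 360 (r(p, W) = 4*(15*6) = 4*90 = 360)
(-42741 + 46076)*(r(-26, C(11)) + 7210) = (-42741 + 46076)*(360 + 7210) = 3335*7570 = 25245950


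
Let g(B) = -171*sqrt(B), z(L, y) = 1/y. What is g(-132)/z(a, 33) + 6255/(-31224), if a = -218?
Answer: -2085/10408 - 11286*I*sqrt(33) ≈ -0.20033 - 64833.0*I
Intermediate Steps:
g(-132)/z(a, 33) + 6255/(-31224) = (-342*I*sqrt(33))/(1/33) + 6255/(-31224) = (-342*I*sqrt(33))/(1/33) + 6255*(-1/31224) = -342*I*sqrt(33)*33 - 2085/10408 = -11286*I*sqrt(33) - 2085/10408 = -2085/10408 - 11286*I*sqrt(33)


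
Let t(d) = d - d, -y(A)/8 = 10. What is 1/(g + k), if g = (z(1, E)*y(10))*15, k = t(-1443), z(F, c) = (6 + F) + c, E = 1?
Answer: -1/9600 ≈ -0.00010417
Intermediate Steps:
y(A) = -80 (y(A) = -8*10 = -80)
z(F, c) = 6 + F + c
t(d) = 0
k = 0
g = -9600 (g = ((6 + 1 + 1)*(-80))*15 = (8*(-80))*15 = -640*15 = -9600)
1/(g + k) = 1/(-9600 + 0) = 1/(-9600) = -1/9600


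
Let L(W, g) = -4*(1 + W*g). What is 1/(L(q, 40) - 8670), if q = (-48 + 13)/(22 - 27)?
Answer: -1/9794 ≈ -0.00010210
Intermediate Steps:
q = 7 (q = -35/(-5) = -35*(-1/5) = 7)
L(W, g) = -4 - 4*W*g
1/(L(q, 40) - 8670) = 1/((-4 - 4*7*40) - 8670) = 1/((-4 - 1120) - 8670) = 1/(-1124 - 8670) = 1/(-9794) = -1/9794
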